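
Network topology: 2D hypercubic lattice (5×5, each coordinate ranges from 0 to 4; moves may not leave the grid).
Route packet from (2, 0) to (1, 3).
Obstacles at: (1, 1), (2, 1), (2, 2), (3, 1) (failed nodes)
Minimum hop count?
6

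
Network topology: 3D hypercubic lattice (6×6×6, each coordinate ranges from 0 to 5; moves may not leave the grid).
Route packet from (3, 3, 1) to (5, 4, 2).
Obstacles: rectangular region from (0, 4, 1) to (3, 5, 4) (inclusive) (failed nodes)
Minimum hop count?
4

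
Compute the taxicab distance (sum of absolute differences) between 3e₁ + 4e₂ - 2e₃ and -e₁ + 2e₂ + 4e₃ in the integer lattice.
12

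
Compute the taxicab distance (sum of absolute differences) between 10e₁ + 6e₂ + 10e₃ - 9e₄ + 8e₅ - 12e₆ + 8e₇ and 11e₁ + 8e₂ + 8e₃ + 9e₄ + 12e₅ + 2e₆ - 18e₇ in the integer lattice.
67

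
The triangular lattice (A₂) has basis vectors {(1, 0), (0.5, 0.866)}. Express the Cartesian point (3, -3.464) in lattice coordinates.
5b₁ - 4b₂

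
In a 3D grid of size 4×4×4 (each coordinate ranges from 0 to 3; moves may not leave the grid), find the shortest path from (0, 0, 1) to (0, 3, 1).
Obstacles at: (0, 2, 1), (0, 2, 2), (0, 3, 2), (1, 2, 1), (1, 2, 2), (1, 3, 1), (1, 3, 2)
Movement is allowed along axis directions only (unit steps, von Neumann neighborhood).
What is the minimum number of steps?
5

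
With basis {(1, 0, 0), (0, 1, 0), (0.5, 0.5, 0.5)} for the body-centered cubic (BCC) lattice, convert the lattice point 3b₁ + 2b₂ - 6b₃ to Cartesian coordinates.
(0, -1, -3)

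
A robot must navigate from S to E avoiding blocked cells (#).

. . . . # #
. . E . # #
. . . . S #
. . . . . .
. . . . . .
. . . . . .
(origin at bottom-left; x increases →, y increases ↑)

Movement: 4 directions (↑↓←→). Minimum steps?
3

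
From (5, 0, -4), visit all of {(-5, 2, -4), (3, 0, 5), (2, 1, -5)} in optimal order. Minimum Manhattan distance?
32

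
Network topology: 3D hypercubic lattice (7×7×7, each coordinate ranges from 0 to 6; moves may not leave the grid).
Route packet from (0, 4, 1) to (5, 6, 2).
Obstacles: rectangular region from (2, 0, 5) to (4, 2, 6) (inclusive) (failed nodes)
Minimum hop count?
8
(one shortest path: (0, 4, 1) → (1, 4, 1) → (2, 4, 1) → (3, 4, 1) → (4, 4, 1) → (5, 4, 1) → (5, 5, 1) → (5, 6, 1) → (5, 6, 2))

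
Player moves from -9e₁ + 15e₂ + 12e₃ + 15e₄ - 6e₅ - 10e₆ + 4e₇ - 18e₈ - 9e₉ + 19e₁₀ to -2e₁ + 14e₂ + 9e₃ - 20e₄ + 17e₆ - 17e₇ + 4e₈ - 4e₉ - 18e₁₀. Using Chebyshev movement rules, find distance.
37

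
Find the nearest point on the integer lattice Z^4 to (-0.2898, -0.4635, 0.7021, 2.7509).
(0, 0, 1, 3)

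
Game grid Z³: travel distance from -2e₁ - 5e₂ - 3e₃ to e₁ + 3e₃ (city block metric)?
14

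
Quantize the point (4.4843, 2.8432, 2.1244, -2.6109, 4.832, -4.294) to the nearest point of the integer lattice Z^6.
(4, 3, 2, -3, 5, -4)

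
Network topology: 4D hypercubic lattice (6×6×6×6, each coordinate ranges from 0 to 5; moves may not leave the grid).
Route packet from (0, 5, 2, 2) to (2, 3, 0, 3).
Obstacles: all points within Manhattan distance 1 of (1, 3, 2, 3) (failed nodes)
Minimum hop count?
7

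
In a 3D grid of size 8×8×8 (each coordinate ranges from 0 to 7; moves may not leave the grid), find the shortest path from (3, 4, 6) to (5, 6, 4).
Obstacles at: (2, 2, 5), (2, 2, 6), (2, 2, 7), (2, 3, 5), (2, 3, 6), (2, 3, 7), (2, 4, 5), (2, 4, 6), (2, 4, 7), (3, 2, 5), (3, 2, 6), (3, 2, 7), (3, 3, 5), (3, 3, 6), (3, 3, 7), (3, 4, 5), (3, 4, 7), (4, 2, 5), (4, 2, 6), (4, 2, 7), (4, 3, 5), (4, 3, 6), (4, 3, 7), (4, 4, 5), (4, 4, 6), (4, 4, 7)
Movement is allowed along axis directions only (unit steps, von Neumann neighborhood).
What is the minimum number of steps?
6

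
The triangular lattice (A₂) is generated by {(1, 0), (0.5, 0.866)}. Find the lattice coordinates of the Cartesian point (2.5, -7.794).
7b₁ - 9b₂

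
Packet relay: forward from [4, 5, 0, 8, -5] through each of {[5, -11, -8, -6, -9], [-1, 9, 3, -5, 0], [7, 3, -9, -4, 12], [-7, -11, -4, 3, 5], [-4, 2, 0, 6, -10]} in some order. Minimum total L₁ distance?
170
(one optimal route: (4, 5, 0, 8, -5) → (-4, 2, 0, 6, -10) → (-1, 9, 3, -5, 0) → (7, 3, -9, -4, 12) → (5, -11, -8, -6, -9) → (-7, -11, -4, 3, 5))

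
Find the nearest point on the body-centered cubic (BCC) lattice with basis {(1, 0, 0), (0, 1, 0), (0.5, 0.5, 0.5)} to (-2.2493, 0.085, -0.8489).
(-2, 0, -1)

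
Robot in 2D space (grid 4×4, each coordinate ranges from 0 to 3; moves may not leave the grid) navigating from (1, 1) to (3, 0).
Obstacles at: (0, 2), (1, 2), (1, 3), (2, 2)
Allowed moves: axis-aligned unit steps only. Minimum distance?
3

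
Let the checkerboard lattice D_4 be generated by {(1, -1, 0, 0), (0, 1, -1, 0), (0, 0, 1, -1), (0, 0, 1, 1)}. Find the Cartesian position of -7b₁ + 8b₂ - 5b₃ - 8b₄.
(-7, 15, -21, -3)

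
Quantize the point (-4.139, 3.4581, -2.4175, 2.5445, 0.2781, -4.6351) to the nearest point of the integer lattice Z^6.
(-4, 3, -2, 3, 0, -5)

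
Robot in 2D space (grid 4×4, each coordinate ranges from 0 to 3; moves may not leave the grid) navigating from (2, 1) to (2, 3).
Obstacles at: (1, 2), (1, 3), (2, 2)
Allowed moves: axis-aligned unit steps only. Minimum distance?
4
(one shortest path: (2, 1) → (3, 1) → (3, 2) → (3, 3) → (2, 3))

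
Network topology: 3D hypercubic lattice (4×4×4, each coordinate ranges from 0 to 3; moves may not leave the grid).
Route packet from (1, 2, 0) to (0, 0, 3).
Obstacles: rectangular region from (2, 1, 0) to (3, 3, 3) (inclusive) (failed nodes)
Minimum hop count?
6
(one shortest path: (1, 2, 0) → (0, 2, 0) → (0, 1, 0) → (0, 0, 0) → (0, 0, 1) → (0, 0, 2) → (0, 0, 3))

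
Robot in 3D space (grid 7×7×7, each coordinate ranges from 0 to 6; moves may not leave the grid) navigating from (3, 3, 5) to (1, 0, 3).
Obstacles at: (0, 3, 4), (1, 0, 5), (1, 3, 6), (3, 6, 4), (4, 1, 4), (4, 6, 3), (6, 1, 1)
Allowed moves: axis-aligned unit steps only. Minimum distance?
7
(one shortest path: (3, 3, 5) → (2, 3, 5) → (1, 3, 5) → (1, 2, 5) → (1, 1, 5) → (1, 1, 4) → (1, 0, 4) → (1, 0, 3))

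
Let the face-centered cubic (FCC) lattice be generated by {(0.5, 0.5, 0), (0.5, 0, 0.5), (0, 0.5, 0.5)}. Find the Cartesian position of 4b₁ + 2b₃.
(2, 3, 1)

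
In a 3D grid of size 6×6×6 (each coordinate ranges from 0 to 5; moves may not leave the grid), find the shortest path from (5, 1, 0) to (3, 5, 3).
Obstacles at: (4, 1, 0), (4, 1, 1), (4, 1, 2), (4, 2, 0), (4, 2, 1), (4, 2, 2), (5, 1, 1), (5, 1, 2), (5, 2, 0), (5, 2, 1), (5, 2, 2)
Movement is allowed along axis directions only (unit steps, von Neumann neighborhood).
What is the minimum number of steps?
11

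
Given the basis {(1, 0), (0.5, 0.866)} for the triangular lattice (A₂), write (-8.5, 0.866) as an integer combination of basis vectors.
-9b₁ + b₂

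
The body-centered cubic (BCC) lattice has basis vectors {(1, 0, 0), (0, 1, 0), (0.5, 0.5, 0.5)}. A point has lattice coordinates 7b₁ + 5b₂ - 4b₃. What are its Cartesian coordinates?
(5, 3, -2)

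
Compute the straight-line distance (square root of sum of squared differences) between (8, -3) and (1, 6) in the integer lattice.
11.4018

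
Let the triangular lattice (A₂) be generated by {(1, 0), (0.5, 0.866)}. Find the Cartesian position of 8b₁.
(8, 0)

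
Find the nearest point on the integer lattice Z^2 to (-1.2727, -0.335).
(-1, 0)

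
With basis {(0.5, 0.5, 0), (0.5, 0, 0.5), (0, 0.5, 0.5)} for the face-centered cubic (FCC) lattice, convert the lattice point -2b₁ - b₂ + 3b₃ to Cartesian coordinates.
(-1.5, 0.5, 1)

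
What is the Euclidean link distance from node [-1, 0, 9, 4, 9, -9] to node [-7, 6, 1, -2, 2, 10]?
24.1247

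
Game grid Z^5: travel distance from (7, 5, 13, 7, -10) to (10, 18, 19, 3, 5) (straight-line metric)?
21.3307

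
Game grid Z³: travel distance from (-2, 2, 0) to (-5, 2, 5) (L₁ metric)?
8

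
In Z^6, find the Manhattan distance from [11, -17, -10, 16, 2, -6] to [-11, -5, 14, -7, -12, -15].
104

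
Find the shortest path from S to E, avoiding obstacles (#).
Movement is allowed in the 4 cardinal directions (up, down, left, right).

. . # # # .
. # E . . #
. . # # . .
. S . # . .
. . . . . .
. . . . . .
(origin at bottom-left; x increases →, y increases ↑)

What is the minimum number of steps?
9
(one shortest path: (1, 2) → (2, 2) → (2, 1) → (3, 1) → (4, 1) → (4, 2) → (4, 3) → (4, 4) → (3, 4) → (2, 4))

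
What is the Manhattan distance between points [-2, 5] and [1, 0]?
8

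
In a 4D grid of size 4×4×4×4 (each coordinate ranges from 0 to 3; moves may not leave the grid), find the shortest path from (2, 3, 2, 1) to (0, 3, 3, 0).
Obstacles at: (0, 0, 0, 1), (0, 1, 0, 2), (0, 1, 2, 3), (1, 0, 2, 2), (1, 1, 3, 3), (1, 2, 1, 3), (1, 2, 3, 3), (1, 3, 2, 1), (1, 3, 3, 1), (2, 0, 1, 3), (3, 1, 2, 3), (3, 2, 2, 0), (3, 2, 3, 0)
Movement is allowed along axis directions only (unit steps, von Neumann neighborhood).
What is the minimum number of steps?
4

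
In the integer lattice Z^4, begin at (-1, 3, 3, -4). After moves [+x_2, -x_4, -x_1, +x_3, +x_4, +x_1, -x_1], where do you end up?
(-2, 4, 4, -4)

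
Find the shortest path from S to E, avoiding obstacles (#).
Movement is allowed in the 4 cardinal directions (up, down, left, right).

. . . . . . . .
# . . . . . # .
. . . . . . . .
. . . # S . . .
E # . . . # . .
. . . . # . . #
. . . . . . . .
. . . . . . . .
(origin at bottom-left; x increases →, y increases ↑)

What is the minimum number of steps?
7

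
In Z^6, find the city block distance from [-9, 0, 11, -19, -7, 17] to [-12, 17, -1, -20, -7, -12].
62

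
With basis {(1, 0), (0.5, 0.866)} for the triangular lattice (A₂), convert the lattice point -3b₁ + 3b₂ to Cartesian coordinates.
(-1.5, 2.598)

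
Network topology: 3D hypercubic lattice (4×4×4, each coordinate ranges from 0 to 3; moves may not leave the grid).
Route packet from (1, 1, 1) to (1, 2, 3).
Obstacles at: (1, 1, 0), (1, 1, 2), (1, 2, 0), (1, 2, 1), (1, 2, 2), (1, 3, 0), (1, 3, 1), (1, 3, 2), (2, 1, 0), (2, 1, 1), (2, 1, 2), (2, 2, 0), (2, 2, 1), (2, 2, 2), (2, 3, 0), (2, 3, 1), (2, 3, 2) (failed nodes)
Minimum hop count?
5
(one shortest path: (1, 1, 1) → (0, 1, 1) → (0, 2, 1) → (0, 2, 2) → (0, 2, 3) → (1, 2, 3))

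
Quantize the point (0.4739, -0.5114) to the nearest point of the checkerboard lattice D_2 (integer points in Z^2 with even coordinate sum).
(0, 0)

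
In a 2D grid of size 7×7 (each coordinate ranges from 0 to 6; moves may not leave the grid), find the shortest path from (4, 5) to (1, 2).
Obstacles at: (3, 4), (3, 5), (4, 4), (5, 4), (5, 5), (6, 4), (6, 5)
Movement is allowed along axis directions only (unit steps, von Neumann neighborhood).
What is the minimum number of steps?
8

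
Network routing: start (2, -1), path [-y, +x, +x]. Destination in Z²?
(4, -2)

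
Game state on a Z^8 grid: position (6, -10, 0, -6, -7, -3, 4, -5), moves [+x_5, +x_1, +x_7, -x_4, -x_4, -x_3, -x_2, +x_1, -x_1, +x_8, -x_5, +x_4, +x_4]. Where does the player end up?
(7, -11, -1, -6, -7, -3, 5, -4)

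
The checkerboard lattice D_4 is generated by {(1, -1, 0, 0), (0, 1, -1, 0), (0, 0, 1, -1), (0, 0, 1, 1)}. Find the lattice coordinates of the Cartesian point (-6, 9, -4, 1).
-6b₁ + 3b₂ - b₃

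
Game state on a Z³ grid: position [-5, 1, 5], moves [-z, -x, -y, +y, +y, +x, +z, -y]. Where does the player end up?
(-5, 1, 5)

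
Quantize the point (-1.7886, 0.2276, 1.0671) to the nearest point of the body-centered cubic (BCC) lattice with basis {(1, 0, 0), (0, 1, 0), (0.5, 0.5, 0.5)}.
(-2, 0, 1)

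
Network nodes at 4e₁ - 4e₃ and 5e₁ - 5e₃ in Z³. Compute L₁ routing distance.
2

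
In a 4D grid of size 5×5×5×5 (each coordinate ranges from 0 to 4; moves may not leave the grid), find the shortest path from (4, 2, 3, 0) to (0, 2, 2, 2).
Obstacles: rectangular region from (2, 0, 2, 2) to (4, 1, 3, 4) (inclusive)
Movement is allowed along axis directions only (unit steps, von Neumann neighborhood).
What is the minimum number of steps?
7
(one shortest path: (4, 2, 3, 0) → (3, 2, 3, 0) → (2, 2, 3, 0) → (1, 2, 3, 0) → (0, 2, 3, 0) → (0, 2, 2, 0) → (0, 2, 2, 1) → (0, 2, 2, 2))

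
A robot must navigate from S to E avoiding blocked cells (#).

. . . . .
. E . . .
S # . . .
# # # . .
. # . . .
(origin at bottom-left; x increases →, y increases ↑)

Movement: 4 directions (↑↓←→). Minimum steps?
2
(one shortest path: (0, 2) → (0, 3) → (1, 3))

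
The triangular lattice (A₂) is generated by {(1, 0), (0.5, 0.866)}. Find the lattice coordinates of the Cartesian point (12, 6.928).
8b₁ + 8b₂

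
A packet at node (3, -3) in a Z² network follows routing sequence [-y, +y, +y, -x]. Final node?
(2, -2)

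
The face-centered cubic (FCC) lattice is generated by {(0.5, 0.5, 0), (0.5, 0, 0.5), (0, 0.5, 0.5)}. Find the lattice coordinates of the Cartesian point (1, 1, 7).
-5b₁ + 7b₂ + 7b₃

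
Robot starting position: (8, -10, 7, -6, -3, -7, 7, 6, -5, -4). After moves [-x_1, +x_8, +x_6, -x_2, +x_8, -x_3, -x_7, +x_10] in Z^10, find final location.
(7, -11, 6, -6, -3, -6, 6, 8, -5, -3)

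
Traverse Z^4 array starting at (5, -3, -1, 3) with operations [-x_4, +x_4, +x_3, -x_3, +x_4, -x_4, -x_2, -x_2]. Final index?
(5, -5, -1, 3)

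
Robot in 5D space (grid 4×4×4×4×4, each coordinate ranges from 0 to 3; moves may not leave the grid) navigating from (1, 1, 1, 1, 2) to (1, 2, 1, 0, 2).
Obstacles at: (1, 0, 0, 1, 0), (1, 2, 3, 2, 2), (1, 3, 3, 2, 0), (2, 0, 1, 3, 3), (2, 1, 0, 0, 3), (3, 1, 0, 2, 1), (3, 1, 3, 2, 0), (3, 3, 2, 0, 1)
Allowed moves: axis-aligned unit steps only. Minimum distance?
2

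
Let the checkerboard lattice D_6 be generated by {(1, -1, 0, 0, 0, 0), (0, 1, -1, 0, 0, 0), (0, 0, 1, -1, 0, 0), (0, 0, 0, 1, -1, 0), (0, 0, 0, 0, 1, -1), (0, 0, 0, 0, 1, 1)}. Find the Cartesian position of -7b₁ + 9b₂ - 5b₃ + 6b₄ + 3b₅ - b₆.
(-7, 16, -14, 11, -4, -4)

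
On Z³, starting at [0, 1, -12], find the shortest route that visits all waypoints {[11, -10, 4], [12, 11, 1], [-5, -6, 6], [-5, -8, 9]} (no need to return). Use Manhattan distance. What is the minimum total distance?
83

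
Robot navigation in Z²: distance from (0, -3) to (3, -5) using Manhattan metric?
5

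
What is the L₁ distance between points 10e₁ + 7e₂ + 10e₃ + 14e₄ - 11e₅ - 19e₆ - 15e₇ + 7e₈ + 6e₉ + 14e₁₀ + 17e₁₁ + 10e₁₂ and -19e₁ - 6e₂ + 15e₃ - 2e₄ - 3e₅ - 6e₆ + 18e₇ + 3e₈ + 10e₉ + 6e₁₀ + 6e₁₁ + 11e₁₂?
145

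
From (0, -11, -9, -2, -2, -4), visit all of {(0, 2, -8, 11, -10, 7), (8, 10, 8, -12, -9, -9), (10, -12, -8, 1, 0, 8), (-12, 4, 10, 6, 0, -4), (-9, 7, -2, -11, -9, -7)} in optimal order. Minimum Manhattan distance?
212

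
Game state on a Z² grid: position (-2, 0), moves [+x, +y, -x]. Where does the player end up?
(-2, 1)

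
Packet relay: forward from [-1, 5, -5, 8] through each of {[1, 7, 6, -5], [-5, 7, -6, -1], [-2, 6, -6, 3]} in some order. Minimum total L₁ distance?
38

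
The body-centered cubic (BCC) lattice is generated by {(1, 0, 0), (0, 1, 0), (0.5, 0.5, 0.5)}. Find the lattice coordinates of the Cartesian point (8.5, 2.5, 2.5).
6b₁ + 5b₃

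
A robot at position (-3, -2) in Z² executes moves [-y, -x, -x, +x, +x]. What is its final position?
(-3, -3)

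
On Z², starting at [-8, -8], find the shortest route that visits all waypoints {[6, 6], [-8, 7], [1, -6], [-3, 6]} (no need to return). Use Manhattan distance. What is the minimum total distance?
43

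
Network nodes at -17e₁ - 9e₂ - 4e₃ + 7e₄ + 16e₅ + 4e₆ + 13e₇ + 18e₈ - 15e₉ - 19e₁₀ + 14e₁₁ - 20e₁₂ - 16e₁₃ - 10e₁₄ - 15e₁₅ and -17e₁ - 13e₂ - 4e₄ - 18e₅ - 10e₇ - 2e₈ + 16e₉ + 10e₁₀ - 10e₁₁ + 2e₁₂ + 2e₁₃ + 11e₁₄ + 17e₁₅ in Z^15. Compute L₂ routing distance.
83.0963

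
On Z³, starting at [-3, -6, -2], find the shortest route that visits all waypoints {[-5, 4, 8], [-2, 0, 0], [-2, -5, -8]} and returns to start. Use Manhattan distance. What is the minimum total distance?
58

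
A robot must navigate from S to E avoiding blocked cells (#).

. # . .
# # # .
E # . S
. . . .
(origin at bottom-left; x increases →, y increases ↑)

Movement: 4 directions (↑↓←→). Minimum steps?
5
(one shortest path: (3, 1) → (2, 1) → (2, 0) → (1, 0) → (0, 0) → (0, 1))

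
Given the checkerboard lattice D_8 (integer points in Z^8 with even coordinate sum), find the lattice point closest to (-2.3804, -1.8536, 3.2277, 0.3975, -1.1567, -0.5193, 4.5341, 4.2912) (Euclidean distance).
(-2, -2, 3, 0, -1, -1, 5, 4)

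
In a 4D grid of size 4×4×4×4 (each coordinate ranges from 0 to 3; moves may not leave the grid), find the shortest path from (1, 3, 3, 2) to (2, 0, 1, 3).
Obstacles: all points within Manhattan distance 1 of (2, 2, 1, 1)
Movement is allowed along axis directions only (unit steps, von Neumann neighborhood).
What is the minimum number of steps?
7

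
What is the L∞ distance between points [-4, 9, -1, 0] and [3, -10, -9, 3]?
19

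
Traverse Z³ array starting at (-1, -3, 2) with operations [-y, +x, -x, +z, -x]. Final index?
(-2, -4, 3)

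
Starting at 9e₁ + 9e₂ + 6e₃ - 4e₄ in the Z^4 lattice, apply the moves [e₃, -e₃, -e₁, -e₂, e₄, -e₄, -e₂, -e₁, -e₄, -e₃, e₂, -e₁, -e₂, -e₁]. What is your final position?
(5, 7, 5, -5)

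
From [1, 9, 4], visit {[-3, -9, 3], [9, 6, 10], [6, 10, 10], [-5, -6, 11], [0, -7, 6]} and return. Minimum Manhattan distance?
86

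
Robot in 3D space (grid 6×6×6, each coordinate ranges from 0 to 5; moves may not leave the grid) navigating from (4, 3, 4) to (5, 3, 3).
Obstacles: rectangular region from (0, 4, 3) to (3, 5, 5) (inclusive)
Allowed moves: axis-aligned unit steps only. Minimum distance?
2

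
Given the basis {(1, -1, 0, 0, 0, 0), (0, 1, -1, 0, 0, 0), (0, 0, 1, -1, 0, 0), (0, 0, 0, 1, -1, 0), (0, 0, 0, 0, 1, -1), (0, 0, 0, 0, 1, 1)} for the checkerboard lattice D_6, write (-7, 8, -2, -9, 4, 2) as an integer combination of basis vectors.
-7b₁ + b₂ - b₃ - 10b₄ - 4b₅ - 2b₆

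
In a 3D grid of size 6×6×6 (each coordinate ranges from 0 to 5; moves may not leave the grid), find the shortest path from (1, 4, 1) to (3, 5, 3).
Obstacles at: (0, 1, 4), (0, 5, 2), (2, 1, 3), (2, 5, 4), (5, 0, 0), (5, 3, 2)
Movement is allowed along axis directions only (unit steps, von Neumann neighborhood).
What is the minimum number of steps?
5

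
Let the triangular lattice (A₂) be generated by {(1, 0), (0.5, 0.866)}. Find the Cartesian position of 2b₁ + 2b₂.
(3, 1.732)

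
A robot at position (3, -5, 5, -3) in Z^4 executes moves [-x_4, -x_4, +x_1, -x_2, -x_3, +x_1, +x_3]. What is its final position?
(5, -6, 5, -5)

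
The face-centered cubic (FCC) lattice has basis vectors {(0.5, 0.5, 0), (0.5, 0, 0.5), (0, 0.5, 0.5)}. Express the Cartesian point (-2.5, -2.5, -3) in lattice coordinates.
-2b₁ - 3b₂ - 3b₃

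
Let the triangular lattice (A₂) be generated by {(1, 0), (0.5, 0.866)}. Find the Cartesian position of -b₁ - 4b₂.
(-3, -3.464)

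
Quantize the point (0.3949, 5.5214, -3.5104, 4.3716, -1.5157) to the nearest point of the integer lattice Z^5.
(0, 6, -4, 4, -2)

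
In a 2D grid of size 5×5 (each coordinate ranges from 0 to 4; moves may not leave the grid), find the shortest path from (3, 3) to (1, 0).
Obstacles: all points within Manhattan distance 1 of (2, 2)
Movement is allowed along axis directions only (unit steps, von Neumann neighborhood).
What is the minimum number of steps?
7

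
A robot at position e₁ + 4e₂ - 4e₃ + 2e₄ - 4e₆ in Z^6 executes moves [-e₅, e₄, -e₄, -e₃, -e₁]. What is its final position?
(0, 4, -5, 2, -1, -4)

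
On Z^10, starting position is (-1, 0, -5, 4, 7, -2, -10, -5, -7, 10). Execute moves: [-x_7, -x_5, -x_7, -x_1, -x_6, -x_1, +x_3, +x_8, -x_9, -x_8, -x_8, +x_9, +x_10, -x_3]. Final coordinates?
(-3, 0, -5, 4, 6, -3, -12, -6, -7, 11)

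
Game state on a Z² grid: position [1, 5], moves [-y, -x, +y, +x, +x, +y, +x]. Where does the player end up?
(3, 6)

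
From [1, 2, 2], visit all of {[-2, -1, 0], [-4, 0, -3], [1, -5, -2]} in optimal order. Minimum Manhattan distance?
25
(one optimal route: (1, 2, 2) → (-2, -1, 0) → (-4, 0, -3) → (1, -5, -2))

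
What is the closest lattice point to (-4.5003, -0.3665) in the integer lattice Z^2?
(-5, 0)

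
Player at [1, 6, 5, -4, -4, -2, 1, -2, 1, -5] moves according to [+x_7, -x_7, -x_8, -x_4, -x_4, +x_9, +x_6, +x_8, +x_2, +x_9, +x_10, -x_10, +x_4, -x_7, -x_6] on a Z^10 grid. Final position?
(1, 7, 5, -5, -4, -2, 0, -2, 3, -5)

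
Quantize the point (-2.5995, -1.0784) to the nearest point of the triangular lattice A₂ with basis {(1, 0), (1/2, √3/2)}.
(-2.5, -0.866)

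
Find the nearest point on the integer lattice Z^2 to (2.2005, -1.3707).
(2, -1)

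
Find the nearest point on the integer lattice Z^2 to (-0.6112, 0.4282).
(-1, 0)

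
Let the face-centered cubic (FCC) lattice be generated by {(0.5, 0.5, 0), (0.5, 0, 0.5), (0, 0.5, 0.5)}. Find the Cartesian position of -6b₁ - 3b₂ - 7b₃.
(-4.5, -6.5, -5)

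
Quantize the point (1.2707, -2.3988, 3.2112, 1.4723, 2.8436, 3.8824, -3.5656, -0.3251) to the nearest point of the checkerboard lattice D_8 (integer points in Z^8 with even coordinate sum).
(1, -2, 3, 1, 3, 4, -4, 0)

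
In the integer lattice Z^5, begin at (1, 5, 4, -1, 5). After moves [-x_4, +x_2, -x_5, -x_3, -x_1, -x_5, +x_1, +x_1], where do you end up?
(2, 6, 3, -2, 3)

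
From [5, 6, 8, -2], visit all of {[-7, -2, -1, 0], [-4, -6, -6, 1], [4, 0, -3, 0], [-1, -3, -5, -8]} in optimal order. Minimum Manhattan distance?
64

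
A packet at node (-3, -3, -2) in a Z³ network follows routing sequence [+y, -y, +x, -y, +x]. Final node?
(-1, -4, -2)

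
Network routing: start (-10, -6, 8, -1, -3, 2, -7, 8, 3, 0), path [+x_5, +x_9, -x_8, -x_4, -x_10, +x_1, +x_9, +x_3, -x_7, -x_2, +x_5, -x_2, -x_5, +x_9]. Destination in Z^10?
(-9, -8, 9, -2, -2, 2, -8, 7, 6, -1)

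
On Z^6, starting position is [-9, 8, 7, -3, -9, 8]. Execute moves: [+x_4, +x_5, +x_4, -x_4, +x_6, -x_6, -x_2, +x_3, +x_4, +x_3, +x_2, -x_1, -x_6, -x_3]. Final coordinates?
(-10, 8, 8, -1, -8, 7)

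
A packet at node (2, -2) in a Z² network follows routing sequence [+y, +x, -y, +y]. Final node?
(3, -1)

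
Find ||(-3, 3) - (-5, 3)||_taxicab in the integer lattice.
2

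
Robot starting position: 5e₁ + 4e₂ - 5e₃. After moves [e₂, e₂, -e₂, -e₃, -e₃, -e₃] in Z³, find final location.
(5, 5, -8)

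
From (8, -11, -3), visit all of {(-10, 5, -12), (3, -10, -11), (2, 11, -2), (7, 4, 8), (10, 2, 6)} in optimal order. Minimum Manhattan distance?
100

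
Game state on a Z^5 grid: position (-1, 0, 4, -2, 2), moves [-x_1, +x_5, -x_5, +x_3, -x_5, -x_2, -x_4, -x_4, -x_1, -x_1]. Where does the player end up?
(-4, -1, 5, -4, 1)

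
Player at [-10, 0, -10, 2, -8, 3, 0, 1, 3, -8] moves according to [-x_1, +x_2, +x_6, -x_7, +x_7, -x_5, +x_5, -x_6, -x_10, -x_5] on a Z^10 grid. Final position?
(-11, 1, -10, 2, -9, 3, 0, 1, 3, -9)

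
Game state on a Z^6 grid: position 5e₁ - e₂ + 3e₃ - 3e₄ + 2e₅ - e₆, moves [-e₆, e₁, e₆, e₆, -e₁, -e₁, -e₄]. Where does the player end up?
(4, -1, 3, -4, 2, 0)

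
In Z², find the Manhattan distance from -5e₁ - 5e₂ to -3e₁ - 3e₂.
4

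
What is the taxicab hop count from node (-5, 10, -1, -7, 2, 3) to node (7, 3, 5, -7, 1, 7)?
30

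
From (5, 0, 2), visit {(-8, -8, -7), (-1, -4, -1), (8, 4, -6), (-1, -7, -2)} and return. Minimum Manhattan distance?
74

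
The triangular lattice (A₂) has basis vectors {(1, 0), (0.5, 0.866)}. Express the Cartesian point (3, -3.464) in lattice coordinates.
5b₁ - 4b₂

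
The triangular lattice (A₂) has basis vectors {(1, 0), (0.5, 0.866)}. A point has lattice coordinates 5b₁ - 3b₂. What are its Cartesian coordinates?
(3.5, -2.598)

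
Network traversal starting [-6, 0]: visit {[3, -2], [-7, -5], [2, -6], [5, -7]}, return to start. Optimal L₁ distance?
38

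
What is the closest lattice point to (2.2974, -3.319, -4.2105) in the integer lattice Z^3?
(2, -3, -4)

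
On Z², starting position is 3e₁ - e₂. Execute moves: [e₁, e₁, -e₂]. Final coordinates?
(5, -2)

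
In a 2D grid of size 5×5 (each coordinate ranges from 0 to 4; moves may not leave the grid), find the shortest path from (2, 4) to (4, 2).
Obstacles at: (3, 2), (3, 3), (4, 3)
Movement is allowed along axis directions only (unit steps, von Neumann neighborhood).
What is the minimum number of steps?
6
(one shortest path: (2, 4) → (2, 3) → (2, 2) → (2, 1) → (3, 1) → (4, 1) → (4, 2))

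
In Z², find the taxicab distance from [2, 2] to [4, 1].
3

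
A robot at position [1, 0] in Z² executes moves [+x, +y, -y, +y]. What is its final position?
(2, 1)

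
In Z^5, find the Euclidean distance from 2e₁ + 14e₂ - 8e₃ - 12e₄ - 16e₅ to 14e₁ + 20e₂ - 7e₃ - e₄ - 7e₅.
19.5704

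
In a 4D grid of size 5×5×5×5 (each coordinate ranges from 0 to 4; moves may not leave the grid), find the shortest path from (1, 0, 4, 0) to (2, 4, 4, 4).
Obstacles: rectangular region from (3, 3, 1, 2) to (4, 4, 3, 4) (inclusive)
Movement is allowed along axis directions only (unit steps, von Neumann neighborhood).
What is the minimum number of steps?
9
(one shortest path: (1, 0, 4, 0) → (2, 0, 4, 0) → (2, 1, 4, 0) → (2, 2, 4, 0) → (2, 3, 4, 0) → (2, 4, 4, 0) → (2, 4, 4, 1) → (2, 4, 4, 2) → (2, 4, 4, 3) → (2, 4, 4, 4))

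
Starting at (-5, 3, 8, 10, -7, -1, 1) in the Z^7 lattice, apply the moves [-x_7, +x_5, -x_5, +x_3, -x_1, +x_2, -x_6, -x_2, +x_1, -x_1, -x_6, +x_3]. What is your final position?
(-6, 3, 10, 10, -7, -3, 0)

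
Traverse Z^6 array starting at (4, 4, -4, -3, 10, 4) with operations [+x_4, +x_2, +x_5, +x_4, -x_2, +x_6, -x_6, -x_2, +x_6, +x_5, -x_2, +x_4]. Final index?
(4, 2, -4, 0, 12, 5)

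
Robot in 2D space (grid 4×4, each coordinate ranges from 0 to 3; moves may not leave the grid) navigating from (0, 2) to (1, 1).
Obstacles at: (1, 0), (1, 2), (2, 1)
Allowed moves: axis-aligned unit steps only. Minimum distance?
2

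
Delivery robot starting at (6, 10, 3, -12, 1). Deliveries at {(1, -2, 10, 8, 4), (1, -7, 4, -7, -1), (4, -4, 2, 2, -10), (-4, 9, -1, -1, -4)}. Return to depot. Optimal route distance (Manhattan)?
158
(one optimal route: (6, 10, 3, -12, 1) → (1, -7, 4, -7, -1) → (1, -2, 10, 8, 4) → (4, -4, 2, 2, -10) → (-4, 9, -1, -1, -4) → (6, 10, 3, -12, 1))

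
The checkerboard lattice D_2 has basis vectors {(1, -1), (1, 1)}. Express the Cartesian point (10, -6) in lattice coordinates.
8b₁ + 2b₂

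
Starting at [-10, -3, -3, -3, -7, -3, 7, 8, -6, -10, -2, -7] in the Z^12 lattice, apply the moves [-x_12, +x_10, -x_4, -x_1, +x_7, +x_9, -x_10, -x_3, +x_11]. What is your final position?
(-11, -3, -4, -4, -7, -3, 8, 8, -5, -10, -1, -8)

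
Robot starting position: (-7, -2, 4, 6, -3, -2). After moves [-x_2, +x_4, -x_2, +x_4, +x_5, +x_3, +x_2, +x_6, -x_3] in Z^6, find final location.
(-7, -3, 4, 8, -2, -1)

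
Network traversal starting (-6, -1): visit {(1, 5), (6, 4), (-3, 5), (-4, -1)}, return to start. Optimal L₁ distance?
36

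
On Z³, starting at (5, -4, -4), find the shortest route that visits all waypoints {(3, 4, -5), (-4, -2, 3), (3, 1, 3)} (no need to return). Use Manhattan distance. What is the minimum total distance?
32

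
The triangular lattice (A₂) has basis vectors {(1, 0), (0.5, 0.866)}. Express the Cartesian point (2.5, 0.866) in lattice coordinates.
2b₁ + b₂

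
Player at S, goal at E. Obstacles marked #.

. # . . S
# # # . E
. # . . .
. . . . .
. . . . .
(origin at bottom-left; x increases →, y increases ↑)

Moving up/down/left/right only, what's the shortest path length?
1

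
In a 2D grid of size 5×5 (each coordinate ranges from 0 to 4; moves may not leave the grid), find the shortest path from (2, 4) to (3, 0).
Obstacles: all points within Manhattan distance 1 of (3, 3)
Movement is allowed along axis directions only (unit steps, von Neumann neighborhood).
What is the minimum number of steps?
7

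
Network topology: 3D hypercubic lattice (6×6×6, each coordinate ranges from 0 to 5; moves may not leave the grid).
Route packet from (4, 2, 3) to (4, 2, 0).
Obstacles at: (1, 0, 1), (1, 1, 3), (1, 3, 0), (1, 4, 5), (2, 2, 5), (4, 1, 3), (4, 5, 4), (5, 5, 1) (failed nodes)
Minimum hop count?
3
(one shortest path: (4, 2, 3) → (4, 2, 2) → (4, 2, 1) → (4, 2, 0))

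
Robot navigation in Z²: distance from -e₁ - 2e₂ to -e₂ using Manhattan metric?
2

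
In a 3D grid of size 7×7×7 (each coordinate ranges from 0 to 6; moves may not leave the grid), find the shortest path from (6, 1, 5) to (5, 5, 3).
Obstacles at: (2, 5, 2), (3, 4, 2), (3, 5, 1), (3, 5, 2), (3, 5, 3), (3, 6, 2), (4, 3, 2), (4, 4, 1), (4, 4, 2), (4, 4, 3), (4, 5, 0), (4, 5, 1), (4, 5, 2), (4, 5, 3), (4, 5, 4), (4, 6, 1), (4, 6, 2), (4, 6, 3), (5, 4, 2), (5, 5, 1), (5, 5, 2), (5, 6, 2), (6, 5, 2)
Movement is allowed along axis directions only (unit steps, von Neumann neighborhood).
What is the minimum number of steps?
7
(one shortest path: (6, 1, 5) → (5, 1, 5) → (5, 2, 5) → (5, 3, 5) → (5, 4, 5) → (5, 5, 5) → (5, 5, 4) → (5, 5, 3))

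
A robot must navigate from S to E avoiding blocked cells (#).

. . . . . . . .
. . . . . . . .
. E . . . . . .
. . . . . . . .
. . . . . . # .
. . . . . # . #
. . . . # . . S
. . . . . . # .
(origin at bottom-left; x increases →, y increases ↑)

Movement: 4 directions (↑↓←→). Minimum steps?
12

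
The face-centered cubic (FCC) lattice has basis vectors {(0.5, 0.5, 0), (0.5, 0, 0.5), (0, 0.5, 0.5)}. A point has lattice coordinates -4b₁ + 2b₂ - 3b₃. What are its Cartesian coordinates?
(-1, -3.5, -0.5)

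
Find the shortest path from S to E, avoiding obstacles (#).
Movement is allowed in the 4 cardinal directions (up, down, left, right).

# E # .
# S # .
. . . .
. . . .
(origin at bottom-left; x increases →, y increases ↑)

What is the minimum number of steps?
1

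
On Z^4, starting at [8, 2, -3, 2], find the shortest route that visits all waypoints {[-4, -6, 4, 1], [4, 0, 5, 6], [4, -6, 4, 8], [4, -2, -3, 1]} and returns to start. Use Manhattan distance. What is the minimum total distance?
70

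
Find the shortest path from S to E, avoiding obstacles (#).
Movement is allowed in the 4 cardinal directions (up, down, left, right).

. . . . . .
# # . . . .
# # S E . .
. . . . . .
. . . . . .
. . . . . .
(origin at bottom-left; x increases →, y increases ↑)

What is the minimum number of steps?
1
(one shortest path: (2, 3) → (3, 3))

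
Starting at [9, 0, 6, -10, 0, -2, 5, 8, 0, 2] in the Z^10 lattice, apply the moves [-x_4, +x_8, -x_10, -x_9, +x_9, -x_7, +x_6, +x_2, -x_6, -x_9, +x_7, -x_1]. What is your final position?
(8, 1, 6, -11, 0, -2, 5, 9, -1, 1)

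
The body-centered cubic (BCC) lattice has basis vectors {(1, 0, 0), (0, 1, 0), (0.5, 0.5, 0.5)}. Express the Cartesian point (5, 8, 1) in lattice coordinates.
4b₁ + 7b₂ + 2b₃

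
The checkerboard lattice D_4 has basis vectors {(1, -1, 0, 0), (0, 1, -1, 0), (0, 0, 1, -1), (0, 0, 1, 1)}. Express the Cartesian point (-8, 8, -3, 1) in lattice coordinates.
-8b₁ - 2b₃ - b₄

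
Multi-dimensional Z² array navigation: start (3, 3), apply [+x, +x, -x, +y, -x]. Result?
(3, 4)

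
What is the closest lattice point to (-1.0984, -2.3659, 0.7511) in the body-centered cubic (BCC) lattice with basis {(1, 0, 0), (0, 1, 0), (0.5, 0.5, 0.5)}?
(-1, -2, 1)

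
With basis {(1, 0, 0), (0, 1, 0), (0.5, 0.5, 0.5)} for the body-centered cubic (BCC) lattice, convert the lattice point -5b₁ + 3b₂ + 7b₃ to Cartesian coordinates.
(-1.5, 6.5, 3.5)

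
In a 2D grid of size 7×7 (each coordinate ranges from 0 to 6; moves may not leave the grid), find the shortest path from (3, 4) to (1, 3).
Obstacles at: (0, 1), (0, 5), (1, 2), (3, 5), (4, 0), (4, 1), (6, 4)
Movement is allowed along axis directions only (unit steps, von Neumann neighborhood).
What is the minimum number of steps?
3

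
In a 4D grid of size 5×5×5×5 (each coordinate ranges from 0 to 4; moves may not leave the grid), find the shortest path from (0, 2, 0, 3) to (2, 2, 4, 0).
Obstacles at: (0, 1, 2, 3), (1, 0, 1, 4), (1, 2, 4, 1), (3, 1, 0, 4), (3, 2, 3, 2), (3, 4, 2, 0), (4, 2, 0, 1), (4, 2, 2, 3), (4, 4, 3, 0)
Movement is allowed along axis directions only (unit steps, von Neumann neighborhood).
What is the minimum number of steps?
9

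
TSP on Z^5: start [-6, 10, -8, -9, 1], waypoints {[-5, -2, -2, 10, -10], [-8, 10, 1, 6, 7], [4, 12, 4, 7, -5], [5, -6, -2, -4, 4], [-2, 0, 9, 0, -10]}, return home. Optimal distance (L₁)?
206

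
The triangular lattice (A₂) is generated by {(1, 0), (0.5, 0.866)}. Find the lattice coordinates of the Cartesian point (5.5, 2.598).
4b₁ + 3b₂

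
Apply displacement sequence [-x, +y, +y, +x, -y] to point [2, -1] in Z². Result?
(2, 0)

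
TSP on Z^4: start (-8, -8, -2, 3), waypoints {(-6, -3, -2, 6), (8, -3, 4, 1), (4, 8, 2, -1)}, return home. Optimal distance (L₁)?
90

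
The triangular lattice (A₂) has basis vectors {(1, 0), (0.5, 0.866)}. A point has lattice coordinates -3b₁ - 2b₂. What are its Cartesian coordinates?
(-4, -1.732)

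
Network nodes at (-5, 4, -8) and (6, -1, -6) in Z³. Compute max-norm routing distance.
11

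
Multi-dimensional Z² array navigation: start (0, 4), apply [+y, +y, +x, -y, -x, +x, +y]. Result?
(1, 6)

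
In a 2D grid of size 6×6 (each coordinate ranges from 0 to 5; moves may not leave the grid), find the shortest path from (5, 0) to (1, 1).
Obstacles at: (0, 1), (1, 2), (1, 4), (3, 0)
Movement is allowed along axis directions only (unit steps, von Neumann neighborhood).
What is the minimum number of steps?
5
(one shortest path: (5, 0) → (4, 0) → (4, 1) → (3, 1) → (2, 1) → (1, 1))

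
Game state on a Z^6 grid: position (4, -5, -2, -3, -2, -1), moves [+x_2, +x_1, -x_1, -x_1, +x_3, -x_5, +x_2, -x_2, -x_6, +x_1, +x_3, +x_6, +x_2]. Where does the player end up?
(4, -3, 0, -3, -3, -1)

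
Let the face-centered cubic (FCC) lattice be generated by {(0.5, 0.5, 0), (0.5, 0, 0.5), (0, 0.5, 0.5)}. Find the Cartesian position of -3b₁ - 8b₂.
(-5.5, -1.5, -4)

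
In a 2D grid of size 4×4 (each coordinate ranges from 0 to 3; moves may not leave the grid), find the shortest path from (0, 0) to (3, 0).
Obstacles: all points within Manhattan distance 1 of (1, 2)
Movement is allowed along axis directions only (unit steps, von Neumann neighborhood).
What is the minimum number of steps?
3
(one shortest path: (0, 0) → (1, 0) → (2, 0) → (3, 0))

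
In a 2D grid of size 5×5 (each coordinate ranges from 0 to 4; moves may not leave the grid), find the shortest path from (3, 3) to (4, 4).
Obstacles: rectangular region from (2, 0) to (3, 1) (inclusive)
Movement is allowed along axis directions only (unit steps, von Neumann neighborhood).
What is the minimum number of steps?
2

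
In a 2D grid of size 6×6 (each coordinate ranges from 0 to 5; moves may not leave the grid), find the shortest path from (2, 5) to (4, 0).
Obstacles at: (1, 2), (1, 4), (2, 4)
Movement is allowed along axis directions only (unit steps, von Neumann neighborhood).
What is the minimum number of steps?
7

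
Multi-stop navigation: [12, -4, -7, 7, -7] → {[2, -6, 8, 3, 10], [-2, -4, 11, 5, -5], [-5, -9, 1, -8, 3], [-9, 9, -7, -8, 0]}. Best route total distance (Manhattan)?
130
(one optimal route: (12, -4, -7, 7, -7) → (-2, -4, 11, 5, -5) → (2, -6, 8, 3, 10) → (-5, -9, 1, -8, 3) → (-9, 9, -7, -8, 0))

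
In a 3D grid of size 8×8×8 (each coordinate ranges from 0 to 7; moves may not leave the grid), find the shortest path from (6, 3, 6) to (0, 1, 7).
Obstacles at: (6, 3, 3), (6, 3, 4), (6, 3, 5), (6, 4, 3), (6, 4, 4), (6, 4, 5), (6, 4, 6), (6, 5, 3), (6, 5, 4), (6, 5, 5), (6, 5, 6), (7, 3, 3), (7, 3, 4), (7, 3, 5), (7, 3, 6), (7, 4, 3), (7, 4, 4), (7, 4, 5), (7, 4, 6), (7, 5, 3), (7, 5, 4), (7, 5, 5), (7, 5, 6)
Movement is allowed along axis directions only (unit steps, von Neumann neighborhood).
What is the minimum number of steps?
9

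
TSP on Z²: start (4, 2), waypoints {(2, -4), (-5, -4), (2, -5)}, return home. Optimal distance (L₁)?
32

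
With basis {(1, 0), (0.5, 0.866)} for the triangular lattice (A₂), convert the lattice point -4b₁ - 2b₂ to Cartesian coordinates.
(-5, -1.732)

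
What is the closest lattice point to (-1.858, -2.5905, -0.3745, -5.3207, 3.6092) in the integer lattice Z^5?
(-2, -3, 0, -5, 4)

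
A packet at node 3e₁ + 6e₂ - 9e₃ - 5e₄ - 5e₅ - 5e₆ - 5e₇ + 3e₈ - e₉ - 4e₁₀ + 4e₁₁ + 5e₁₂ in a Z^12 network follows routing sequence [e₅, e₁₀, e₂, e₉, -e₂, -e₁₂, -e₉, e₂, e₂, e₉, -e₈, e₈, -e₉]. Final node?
(3, 8, -9, -5, -4, -5, -5, 3, -1, -3, 4, 4)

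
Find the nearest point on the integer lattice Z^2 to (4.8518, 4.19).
(5, 4)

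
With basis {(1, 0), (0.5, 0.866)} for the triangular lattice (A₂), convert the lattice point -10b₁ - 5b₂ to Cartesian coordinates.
(-12.5, -4.33)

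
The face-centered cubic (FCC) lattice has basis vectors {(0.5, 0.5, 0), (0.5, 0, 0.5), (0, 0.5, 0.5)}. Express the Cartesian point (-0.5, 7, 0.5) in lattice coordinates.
6b₁ - 7b₂ + 8b₃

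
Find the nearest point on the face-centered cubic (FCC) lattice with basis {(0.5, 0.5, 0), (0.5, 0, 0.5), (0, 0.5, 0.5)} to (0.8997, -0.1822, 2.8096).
(1, 0, 3)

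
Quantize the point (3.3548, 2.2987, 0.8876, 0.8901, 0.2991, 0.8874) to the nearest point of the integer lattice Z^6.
(3, 2, 1, 1, 0, 1)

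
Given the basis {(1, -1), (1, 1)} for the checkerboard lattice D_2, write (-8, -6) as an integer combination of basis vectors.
-b₁ - 7b₂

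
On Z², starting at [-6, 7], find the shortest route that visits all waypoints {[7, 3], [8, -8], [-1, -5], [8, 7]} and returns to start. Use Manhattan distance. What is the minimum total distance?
60
(one optimal route: (-6, 7) → (-1, -5) → (8, -8) → (7, 3) → (8, 7) → (-6, 7))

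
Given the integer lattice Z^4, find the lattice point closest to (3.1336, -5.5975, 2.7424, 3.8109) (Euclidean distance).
(3, -6, 3, 4)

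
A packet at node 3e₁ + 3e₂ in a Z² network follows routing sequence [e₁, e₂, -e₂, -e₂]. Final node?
(4, 2)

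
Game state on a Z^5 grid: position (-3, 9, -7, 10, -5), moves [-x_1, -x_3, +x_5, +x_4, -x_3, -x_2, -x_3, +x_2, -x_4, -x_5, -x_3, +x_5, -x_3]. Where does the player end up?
(-4, 9, -12, 10, -4)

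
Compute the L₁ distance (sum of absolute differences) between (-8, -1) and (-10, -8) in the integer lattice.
9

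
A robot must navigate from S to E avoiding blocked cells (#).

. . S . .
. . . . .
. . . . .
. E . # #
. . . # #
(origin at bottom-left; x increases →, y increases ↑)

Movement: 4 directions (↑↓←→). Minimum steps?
4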